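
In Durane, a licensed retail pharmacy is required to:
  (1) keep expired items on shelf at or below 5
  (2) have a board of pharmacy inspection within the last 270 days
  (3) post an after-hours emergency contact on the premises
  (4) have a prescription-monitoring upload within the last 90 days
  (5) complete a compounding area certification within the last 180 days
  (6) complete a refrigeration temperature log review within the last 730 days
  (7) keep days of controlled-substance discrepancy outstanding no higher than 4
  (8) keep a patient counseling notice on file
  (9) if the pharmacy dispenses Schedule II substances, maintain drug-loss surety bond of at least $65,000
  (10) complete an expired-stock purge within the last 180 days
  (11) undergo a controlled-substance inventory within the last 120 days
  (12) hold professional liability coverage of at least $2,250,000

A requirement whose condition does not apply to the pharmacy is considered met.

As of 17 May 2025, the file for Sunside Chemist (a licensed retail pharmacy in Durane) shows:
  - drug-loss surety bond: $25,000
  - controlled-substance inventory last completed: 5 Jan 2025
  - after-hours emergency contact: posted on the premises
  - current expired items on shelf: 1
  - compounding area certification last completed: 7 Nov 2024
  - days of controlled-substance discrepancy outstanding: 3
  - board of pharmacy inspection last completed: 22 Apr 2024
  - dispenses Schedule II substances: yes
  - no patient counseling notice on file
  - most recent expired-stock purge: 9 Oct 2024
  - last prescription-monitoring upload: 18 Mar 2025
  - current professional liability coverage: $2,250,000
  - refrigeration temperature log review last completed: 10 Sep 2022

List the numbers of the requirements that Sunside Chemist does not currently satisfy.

1. expired items on shelf 1 ≤ 5 → met
2. board of pharmacy inspection 390 days ago vs limit 270 → not met
3. after-hours emergency contact present → met
4. prescription-monitoring upload 60 days ago vs limit 90 → met
5. compounding area certification 191 days ago vs limit 180 → not met
6. refrigeration temperature log review 980 days ago vs limit 730 → not met
7. days of controlled-substance discrepancy outstanding 3 ≤ 4 → met
8. patient counseling notice absent → not met
9. condition 'dispenses Schedule II substances' holds; drug-loss surety bond $25,000 < $65,000 → not met
10. expired-stock purge 220 days ago vs limit 180 → not met
11. controlled-substance inventory 132 days ago vs limit 120 → not met
12. professional liability coverage $2,250,000 ≥ $2,250,000 → met
Not met: 2, 5, 6, 8, 9, 10, 11

2, 5, 6, 8, 9, 10, 11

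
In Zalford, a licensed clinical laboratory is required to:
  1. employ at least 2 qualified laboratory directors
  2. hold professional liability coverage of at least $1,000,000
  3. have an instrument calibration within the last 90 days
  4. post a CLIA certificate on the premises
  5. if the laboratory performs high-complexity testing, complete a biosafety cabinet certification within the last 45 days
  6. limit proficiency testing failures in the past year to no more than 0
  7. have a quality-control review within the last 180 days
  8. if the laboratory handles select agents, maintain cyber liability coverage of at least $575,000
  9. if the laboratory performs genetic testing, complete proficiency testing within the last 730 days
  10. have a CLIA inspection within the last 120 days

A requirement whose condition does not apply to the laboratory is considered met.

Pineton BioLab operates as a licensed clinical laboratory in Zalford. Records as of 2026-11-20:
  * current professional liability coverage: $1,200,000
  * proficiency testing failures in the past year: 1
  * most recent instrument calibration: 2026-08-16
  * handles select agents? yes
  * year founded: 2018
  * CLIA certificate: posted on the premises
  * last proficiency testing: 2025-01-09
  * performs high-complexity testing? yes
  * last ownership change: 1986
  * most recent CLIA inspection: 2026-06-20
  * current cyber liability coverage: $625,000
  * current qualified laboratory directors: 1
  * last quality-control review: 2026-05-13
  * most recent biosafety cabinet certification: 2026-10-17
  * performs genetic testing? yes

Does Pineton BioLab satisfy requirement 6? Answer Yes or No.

No

6. proficiency testing failures in the past year 1 > 0 → not met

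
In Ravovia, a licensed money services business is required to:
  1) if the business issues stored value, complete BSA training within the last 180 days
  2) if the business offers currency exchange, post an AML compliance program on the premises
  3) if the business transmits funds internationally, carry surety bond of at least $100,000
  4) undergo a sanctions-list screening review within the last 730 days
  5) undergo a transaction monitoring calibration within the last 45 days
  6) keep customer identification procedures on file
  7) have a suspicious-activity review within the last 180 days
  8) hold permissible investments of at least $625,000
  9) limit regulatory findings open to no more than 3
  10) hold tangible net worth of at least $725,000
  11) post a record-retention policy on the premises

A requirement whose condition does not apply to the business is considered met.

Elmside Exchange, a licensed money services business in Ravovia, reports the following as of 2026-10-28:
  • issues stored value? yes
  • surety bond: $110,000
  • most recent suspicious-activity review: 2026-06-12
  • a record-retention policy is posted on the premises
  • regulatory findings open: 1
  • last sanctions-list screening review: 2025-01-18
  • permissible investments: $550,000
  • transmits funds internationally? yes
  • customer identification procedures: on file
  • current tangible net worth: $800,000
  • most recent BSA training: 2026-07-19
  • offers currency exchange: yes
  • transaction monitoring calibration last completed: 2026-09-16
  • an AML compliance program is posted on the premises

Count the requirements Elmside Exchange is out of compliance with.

1. condition 'issues stored value' holds; BSA training 101 days ago vs limit 180 → met
2. condition 'offers currency exchange' holds; AML compliance program present → met
3. condition 'transmits funds internationally' holds; surety bond $110,000 ≥ $100,000 → met
4. sanctions-list screening review 648 days ago vs limit 730 → met
5. transaction monitoring calibration 42 days ago vs limit 45 → met
6. customer identification procedures present → met
7. suspicious-activity review 138 days ago vs limit 180 → met
8. permissible investments $550,000 < $625,000 → not met
9. regulatory findings open 1 ≤ 3 → met
10. tangible net worth $800,000 ≥ $725,000 → met
11. record-retention policy present → met
Not met: 1 of 11

1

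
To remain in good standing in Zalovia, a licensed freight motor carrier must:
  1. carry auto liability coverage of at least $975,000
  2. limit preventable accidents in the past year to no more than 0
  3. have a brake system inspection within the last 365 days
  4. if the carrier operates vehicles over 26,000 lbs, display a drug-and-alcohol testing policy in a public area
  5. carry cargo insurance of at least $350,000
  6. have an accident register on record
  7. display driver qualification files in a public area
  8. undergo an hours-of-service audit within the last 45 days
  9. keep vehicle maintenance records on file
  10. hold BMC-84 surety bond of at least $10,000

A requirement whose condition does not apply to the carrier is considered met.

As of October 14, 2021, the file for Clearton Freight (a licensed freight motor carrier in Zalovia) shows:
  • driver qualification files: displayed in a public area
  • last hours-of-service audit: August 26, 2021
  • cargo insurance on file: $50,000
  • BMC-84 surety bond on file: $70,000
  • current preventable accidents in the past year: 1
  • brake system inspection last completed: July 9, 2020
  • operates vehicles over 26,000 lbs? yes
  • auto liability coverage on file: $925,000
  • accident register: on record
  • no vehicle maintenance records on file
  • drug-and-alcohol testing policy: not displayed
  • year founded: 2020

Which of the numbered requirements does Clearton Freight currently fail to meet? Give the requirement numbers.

1. auto liability coverage $925,000 < $975,000 → not met
2. preventable accidents in the past year 1 > 0 → not met
3. brake system inspection 462 days ago vs limit 365 → not met
4. condition 'operates vehicles over 26,000 lbs' holds; drug-and-alcohol testing policy absent → not met
5. cargo insurance $50,000 < $350,000 → not met
6. accident register present → met
7. driver qualification files present → met
8. hours-of-service audit 49 days ago vs limit 45 → not met
9. vehicle maintenance records absent → not met
10. BMC-84 surety bond $70,000 ≥ $10,000 → met
Not met: 1, 2, 3, 4, 5, 8, 9

1, 2, 3, 4, 5, 8, 9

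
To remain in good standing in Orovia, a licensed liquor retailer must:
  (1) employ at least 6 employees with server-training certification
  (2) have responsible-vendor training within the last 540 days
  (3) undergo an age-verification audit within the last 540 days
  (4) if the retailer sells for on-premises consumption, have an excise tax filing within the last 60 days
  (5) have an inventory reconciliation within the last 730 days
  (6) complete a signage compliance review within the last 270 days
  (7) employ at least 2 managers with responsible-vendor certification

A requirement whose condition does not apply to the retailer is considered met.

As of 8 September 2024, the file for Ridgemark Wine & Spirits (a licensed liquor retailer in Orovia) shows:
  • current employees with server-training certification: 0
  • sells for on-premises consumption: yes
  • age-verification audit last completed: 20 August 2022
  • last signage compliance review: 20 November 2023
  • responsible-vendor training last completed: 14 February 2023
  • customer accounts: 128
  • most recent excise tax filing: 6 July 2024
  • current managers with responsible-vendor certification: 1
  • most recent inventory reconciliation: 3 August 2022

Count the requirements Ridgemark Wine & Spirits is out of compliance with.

7

1. employees with server-training certification 0 < 6 → not met
2. responsible-vendor training 572 days ago vs limit 540 → not met
3. age-verification audit 750 days ago vs limit 540 → not met
4. condition 'sells for on-premises consumption' holds; excise tax filing 64 days ago vs limit 60 → not met
5. inventory reconciliation 767 days ago vs limit 730 → not met
6. signage compliance review 293 days ago vs limit 270 → not met
7. managers with responsible-vendor certification 1 < 2 → not met
Not met: 7 of 7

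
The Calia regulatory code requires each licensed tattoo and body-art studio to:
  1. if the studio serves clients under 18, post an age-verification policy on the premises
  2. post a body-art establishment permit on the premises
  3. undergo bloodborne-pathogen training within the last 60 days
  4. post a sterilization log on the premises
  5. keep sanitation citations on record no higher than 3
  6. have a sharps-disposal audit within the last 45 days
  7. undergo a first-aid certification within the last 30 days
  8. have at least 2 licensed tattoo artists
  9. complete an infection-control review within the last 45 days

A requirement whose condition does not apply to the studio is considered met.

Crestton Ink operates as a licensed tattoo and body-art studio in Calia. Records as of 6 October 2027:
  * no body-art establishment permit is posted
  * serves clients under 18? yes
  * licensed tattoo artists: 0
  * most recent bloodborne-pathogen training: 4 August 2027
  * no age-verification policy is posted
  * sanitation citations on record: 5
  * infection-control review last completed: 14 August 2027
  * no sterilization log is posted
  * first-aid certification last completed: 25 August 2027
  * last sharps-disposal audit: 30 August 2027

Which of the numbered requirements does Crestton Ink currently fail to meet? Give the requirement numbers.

1. condition 'serves clients under 18' holds; age-verification policy absent → not met
2. body-art establishment permit absent → not met
3. bloodborne-pathogen training 63 days ago vs limit 60 → not met
4. sterilization log absent → not met
5. sanitation citations on record 5 > 3 → not met
6. sharps-disposal audit 37 days ago vs limit 45 → met
7. first-aid certification 42 days ago vs limit 30 → not met
8. licensed tattoo artists 0 < 2 → not met
9. infection-control review 53 days ago vs limit 45 → not met
Not met: 1, 2, 3, 4, 5, 7, 8, 9

1, 2, 3, 4, 5, 7, 8, 9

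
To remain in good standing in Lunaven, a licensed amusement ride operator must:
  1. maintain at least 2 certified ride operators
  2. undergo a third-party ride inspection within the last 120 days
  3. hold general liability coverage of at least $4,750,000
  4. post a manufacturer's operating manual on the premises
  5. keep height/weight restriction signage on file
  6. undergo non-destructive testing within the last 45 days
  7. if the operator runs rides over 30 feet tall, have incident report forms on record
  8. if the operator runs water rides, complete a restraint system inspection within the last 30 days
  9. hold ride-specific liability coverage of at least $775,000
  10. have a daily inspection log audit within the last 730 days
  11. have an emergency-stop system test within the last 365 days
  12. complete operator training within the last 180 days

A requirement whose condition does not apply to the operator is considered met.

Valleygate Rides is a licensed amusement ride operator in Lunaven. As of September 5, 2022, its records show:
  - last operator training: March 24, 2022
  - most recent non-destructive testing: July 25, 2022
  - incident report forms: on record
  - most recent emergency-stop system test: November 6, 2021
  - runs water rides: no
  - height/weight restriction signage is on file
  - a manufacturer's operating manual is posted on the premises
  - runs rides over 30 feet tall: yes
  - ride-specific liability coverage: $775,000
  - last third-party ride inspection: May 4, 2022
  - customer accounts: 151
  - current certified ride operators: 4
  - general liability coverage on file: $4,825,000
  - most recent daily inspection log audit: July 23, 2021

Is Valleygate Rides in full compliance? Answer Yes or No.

No

1. certified ride operators 4 ≥ 2 → met
2. third-party ride inspection 124 days ago vs limit 120 → not met
3. general liability coverage $4,825,000 ≥ $4,750,000 → met
4. manufacturer's operating manual present → met
5. height/weight restriction signage present → met
6. non-destructive testing 42 days ago vs limit 45 → met
7. condition 'runs rides over 30 feet tall' holds; incident report forms present → met
8. condition 'runs water rides' does not hold → requirement n/a → met
9. ride-specific liability coverage $775,000 ≥ $775,000 → met
10. daily inspection log audit 409 days ago vs limit 730 → met
11. emergency-stop system test 303 days ago vs limit 365 → met
12. operator training 165 days ago vs limit 180 → met
Not met: 2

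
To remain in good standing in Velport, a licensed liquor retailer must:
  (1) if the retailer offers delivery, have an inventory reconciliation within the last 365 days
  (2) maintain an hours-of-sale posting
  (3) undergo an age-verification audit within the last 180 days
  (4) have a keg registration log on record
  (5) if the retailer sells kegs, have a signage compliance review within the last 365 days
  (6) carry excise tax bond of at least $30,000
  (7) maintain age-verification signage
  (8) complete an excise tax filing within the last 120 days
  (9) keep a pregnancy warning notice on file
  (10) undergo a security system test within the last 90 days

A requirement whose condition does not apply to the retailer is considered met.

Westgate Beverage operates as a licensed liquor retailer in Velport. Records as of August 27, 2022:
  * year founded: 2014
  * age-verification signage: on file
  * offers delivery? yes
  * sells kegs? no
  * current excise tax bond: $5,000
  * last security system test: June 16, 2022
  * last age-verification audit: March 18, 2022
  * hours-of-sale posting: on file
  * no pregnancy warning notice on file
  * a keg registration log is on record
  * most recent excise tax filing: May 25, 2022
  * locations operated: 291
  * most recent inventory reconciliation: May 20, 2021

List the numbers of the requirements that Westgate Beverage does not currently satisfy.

1, 6, 9

1. condition 'offers delivery' holds; inventory reconciliation 464 days ago vs limit 365 → not met
2. hours-of-sale posting present → met
3. age-verification audit 162 days ago vs limit 180 → met
4. keg registration log present → met
5. condition 'sells kegs' does not hold → requirement n/a → met
6. excise tax bond $5,000 < $30,000 → not met
7. age-verification signage present → met
8. excise tax filing 94 days ago vs limit 120 → met
9. pregnancy warning notice absent → not met
10. security system test 72 days ago vs limit 90 → met
Not met: 1, 6, 9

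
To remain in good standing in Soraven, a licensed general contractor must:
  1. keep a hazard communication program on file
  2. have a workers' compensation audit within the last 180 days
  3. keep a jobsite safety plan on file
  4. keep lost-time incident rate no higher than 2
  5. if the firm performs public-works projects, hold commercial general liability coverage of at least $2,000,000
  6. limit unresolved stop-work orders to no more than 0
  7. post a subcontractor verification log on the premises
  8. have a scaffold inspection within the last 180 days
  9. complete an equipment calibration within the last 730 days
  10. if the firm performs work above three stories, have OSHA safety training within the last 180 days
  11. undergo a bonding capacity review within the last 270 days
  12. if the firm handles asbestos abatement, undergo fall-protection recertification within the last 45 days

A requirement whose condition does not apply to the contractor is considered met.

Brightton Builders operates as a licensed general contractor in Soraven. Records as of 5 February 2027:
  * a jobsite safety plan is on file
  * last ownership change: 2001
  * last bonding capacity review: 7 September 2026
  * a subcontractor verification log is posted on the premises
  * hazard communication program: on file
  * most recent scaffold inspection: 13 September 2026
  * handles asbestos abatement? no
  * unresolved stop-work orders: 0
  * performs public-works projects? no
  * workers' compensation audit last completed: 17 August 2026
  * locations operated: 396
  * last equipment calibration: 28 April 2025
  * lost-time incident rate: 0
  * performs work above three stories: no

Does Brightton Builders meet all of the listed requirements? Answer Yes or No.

Yes

1. hazard communication program present → met
2. workers' compensation audit 172 days ago vs limit 180 → met
3. jobsite safety plan present → met
4. lost-time incident rate 0 ≤ 2 → met
5. condition 'performs public-works projects' does not hold → requirement n/a → met
6. unresolved stop-work orders 0 ≤ 0 → met
7. subcontractor verification log present → met
8. scaffold inspection 145 days ago vs limit 180 → met
9. equipment calibration 648 days ago vs limit 730 → met
10. condition 'performs work above three stories' does not hold → requirement n/a → met
11. bonding capacity review 151 days ago vs limit 270 → met
12. condition 'handles asbestos abatement' does not hold → requirement n/a → met
All met.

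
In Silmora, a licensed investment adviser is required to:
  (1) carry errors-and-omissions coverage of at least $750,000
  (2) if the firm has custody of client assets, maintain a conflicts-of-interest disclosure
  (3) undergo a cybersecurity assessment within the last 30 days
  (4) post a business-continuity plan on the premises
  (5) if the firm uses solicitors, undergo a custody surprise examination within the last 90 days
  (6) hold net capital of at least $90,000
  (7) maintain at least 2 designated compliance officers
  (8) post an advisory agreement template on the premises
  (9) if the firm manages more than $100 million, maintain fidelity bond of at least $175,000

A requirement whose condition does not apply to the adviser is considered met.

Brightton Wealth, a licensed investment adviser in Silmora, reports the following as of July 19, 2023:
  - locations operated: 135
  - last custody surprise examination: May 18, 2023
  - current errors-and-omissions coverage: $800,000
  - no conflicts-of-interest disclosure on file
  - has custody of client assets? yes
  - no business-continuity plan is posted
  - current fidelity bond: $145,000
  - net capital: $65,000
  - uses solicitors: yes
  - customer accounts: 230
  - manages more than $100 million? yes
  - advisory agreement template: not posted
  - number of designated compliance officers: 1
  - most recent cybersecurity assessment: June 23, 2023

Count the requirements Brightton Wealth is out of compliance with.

1. errors-and-omissions coverage $800,000 ≥ $750,000 → met
2. condition 'has custody of client assets' holds; conflicts-of-interest disclosure absent → not met
3. cybersecurity assessment 26 days ago vs limit 30 → met
4. business-continuity plan absent → not met
5. condition 'uses solicitors' holds; custody surprise examination 62 days ago vs limit 90 → met
6. net capital $65,000 < $90,000 → not met
7. designated compliance officers 1 < 2 → not met
8. advisory agreement template absent → not met
9. condition 'manages more than $100 million' holds; fidelity bond $145,000 < $175,000 → not met
Not met: 6 of 9

6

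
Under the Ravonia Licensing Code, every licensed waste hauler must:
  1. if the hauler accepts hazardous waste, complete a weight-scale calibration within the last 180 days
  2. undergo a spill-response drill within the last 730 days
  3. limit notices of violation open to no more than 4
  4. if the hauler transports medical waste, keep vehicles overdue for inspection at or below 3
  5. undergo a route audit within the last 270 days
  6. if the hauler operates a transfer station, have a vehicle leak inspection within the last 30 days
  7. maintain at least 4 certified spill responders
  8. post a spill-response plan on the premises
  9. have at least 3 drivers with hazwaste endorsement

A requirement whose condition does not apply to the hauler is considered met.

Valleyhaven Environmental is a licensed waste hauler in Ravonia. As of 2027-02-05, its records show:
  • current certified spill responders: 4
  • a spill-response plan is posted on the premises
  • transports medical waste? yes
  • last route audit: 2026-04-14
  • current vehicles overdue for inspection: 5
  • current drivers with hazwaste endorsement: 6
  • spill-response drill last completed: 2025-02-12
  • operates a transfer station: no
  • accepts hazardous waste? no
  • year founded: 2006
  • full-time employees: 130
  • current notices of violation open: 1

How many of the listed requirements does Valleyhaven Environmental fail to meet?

1. condition 'accepts hazardous waste' does not hold → requirement n/a → met
2. spill-response drill 723 days ago vs limit 730 → met
3. notices of violation open 1 ≤ 4 → met
4. condition 'transports medical waste' holds; vehicles overdue for inspection 5 > 3 → not met
5. route audit 297 days ago vs limit 270 → not met
6. condition 'operates a transfer station' does not hold → requirement n/a → met
7. certified spill responders 4 ≥ 4 → met
8. spill-response plan present → met
9. drivers with hazwaste endorsement 6 ≥ 3 → met
Not met: 2 of 9

2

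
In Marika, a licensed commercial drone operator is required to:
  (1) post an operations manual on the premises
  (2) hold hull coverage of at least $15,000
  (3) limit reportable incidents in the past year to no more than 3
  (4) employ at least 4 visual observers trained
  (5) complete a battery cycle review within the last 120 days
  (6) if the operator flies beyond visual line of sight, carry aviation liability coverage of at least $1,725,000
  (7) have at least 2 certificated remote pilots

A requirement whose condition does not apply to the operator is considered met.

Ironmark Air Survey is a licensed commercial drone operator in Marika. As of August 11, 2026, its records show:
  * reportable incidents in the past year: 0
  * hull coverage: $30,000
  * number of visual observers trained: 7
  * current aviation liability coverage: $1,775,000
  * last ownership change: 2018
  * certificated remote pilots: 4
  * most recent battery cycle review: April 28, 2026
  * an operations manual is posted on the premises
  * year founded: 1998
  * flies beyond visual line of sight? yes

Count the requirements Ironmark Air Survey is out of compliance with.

0

1. operations manual present → met
2. hull coverage $30,000 ≥ $15,000 → met
3. reportable incidents in the past year 0 ≤ 3 → met
4. visual observers trained 7 ≥ 4 → met
5. battery cycle review 105 days ago vs limit 120 → met
6. condition 'flies beyond visual line of sight' holds; aviation liability coverage $1,775,000 ≥ $1,725,000 → met
7. certificated remote pilots 4 ≥ 2 → met
Not met: 0 of 7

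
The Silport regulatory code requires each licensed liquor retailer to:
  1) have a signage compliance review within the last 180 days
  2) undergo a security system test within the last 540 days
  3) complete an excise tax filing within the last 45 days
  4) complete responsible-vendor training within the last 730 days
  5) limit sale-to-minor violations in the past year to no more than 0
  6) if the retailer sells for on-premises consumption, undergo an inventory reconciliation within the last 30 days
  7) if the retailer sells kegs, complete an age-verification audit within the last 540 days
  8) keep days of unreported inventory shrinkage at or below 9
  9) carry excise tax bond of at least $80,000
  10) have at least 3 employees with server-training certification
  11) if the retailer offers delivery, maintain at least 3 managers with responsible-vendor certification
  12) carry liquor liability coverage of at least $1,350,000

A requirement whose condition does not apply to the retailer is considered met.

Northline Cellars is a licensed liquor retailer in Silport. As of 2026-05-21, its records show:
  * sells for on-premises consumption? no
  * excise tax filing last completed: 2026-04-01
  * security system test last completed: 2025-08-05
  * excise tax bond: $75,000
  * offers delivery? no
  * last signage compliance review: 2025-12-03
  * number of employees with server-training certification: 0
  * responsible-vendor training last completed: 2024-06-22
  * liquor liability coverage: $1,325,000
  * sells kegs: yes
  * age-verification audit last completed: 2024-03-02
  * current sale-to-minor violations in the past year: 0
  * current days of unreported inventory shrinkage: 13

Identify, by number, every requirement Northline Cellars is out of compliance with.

1. signage compliance review 169 days ago vs limit 180 → met
2. security system test 289 days ago vs limit 540 → met
3. excise tax filing 50 days ago vs limit 45 → not met
4. responsible-vendor training 698 days ago vs limit 730 → met
5. sale-to-minor violations in the past year 0 ≤ 0 → met
6. condition 'sells for on-premises consumption' does not hold → requirement n/a → met
7. condition 'sells kegs' holds; age-verification audit 810 days ago vs limit 540 → not met
8. days of unreported inventory shrinkage 13 > 9 → not met
9. excise tax bond $75,000 < $80,000 → not met
10. employees with server-training certification 0 < 3 → not met
11. condition 'offers delivery' does not hold → requirement n/a → met
12. liquor liability coverage $1,325,000 < $1,350,000 → not met
Not met: 3, 7, 8, 9, 10, 12

3, 7, 8, 9, 10, 12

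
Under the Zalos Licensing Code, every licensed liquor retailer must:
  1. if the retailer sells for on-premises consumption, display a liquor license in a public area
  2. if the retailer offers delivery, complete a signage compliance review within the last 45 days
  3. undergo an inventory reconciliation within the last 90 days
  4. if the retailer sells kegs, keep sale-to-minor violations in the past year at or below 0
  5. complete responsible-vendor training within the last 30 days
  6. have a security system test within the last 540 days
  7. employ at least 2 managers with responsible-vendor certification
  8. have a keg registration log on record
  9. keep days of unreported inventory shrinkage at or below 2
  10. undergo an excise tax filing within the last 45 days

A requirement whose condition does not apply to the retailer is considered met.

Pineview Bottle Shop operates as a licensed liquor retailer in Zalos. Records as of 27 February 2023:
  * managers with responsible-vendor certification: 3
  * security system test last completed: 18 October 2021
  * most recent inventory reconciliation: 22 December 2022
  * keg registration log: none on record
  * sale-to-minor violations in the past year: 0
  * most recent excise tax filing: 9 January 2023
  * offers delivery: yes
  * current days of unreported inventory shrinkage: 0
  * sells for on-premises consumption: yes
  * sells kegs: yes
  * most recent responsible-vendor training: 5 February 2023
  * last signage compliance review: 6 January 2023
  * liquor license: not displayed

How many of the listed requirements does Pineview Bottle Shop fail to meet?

4

1. condition 'sells for on-premises consumption' holds; liquor license absent → not met
2. condition 'offers delivery' holds; signage compliance review 52 days ago vs limit 45 → not met
3. inventory reconciliation 67 days ago vs limit 90 → met
4. condition 'sells kegs' holds; sale-to-minor violations in the past year 0 ≤ 0 → met
5. responsible-vendor training 22 days ago vs limit 30 → met
6. security system test 497 days ago vs limit 540 → met
7. managers with responsible-vendor certification 3 ≥ 2 → met
8. keg registration log absent → not met
9. days of unreported inventory shrinkage 0 ≤ 2 → met
10. excise tax filing 49 days ago vs limit 45 → not met
Not met: 4 of 10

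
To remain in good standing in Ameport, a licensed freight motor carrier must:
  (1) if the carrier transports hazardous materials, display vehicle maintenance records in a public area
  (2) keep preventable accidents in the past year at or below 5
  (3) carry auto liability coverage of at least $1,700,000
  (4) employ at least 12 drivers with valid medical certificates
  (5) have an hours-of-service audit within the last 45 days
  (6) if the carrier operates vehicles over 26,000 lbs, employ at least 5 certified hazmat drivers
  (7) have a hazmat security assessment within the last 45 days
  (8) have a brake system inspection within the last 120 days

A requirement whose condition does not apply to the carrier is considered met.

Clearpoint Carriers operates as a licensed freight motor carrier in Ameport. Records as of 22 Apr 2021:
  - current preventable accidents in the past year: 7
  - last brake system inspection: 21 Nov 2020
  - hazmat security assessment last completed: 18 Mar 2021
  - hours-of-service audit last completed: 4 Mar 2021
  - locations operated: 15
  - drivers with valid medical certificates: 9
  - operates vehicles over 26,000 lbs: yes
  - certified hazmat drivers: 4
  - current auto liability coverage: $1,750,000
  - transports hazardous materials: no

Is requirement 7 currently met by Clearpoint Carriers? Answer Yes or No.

7. hazmat security assessment 35 days ago vs limit 45 → met

Yes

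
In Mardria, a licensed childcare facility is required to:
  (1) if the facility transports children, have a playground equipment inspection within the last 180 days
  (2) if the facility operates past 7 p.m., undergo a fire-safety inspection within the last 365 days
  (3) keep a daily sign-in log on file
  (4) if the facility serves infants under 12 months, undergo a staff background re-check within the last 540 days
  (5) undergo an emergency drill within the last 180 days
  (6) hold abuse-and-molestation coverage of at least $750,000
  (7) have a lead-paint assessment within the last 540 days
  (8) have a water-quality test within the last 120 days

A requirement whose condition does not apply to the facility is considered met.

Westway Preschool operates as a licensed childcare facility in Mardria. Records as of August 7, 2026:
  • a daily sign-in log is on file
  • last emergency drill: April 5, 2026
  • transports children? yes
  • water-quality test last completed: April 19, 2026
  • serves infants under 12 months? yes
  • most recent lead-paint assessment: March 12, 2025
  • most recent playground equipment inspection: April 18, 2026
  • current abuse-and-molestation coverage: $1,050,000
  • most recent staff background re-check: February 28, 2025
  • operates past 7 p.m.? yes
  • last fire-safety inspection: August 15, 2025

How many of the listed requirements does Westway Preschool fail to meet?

1. condition 'transports children' holds; playground equipment inspection 111 days ago vs limit 180 → met
2. condition 'operates past 7 p.m.' holds; fire-safety inspection 357 days ago vs limit 365 → met
3. daily sign-in log present → met
4. condition 'serves infants under 12 months' holds; staff background re-check 525 days ago vs limit 540 → met
5. emergency drill 124 days ago vs limit 180 → met
6. abuse-and-molestation coverage $1,050,000 ≥ $750,000 → met
7. lead-paint assessment 513 days ago vs limit 540 → met
8. water-quality test 110 days ago vs limit 120 → met
Not met: 0 of 8

0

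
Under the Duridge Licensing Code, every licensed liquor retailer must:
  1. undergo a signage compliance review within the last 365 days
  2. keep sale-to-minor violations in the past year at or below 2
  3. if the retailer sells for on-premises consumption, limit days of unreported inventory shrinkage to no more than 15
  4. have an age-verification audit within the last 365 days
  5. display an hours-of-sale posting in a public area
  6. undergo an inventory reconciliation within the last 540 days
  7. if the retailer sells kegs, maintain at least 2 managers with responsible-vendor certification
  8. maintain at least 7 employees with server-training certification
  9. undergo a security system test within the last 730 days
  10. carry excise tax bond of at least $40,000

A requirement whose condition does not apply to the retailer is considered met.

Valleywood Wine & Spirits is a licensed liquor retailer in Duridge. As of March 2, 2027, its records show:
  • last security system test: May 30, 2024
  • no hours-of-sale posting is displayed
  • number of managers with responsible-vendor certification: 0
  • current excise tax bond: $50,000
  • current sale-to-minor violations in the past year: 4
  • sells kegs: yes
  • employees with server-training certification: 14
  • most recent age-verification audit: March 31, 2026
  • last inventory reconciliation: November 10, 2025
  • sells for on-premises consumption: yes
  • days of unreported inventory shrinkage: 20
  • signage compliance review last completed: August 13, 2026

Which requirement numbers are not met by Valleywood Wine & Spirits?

1. signage compliance review 201 days ago vs limit 365 → met
2. sale-to-minor violations in the past year 4 > 2 → not met
3. condition 'sells for on-premises consumption' holds; days of unreported inventory shrinkage 20 > 15 → not met
4. age-verification audit 336 days ago vs limit 365 → met
5. hours-of-sale posting absent → not met
6. inventory reconciliation 477 days ago vs limit 540 → met
7. condition 'sells kegs' holds; managers with responsible-vendor certification 0 < 2 → not met
8. employees with server-training certification 14 ≥ 7 → met
9. security system test 1006 days ago vs limit 730 → not met
10. excise tax bond $50,000 ≥ $40,000 → met
Not met: 2, 3, 5, 7, 9

2, 3, 5, 7, 9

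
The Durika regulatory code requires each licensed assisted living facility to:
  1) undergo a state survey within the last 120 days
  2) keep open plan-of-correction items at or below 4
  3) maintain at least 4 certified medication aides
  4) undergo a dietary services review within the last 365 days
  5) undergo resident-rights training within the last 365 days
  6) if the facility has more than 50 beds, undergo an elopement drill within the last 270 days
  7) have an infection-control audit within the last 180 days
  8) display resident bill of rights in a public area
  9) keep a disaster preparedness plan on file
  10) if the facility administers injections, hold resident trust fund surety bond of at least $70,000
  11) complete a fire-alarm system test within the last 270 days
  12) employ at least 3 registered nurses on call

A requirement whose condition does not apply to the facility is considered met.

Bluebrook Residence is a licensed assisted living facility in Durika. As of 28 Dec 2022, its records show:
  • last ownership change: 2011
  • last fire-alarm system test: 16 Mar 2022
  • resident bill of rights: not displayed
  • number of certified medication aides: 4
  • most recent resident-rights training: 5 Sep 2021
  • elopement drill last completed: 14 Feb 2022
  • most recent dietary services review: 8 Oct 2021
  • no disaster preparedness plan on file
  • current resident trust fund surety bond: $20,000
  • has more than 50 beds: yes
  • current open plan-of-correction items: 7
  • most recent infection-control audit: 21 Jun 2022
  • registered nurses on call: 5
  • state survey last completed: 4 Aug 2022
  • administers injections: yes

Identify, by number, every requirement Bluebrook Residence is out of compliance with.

1, 2, 4, 5, 6, 7, 8, 9, 10, 11

1. state survey 146 days ago vs limit 120 → not met
2. open plan-of-correction items 7 > 4 → not met
3. certified medication aides 4 ≥ 4 → met
4. dietary services review 446 days ago vs limit 365 → not met
5. resident-rights training 479 days ago vs limit 365 → not met
6. condition 'has more than 50 beds' holds; elopement drill 317 days ago vs limit 270 → not met
7. infection-control audit 190 days ago vs limit 180 → not met
8. resident bill of rights absent → not met
9. disaster preparedness plan absent → not met
10. condition 'administers injections' holds; resident trust fund surety bond $20,000 < $70,000 → not met
11. fire-alarm system test 287 days ago vs limit 270 → not met
12. registered nurses on call 5 ≥ 3 → met
Not met: 1, 2, 4, 5, 6, 7, 8, 9, 10, 11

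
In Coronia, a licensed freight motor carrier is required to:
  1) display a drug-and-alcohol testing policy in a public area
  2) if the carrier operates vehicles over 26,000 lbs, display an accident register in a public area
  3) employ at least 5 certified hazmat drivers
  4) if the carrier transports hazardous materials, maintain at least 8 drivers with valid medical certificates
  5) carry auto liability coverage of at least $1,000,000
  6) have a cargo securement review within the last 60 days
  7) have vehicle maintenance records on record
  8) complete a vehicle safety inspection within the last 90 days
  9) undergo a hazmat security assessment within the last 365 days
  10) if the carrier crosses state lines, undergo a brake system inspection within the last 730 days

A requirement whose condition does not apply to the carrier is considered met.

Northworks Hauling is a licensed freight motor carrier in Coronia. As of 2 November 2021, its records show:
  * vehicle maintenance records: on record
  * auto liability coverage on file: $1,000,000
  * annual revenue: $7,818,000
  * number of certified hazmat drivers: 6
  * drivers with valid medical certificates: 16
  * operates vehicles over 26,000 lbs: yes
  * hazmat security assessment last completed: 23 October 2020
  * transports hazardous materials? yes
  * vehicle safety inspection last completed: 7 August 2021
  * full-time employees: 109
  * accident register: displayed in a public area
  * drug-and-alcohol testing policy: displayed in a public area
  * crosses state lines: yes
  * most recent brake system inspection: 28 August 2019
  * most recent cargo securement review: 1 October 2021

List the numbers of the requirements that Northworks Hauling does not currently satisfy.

1. drug-and-alcohol testing policy present → met
2. condition 'operates vehicles over 26,000 lbs' holds; accident register present → met
3. certified hazmat drivers 6 ≥ 5 → met
4. condition 'transports hazardous materials' holds; drivers with valid medical certificates 16 ≥ 8 → met
5. auto liability coverage $1,000,000 ≥ $1,000,000 → met
6. cargo securement review 32 days ago vs limit 60 → met
7. vehicle maintenance records present → met
8. vehicle safety inspection 87 days ago vs limit 90 → met
9. hazmat security assessment 375 days ago vs limit 365 → not met
10. condition 'crosses state lines' holds; brake system inspection 797 days ago vs limit 730 → not met
Not met: 9, 10

9, 10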